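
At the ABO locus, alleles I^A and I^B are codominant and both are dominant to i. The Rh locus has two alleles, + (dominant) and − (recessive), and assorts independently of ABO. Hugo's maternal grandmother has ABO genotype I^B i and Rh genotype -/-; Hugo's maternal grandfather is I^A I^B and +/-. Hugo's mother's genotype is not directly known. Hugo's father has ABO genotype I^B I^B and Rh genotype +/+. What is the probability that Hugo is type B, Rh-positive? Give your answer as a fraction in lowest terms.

3/4

Hugo's mother's ABO genotype from I^B i × I^A I^B: 1/4 I^A I^B, 1/4 I^A i, 1/4 I^B I^B, 1/4 I^B i.
Crossing each possibility with the father I^B I^B and summing P(type B): 1/4·1/2 + 1/4·1/2 + 1/4·1 + 1/4·1 = 3/4.
Similarly for Rh via the mother's Rh distribution: P(Rh+) = 1.
Independent loci: 3/4 × 1 = 3/4.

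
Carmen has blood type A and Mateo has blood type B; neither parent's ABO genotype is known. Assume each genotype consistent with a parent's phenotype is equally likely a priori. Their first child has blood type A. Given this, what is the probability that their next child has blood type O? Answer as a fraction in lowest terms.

1/12

Possible genotypes: Carmen ∈ {I^A I^A, I^A i}; Mateo ∈ {I^B I^B, I^B i}.
Weight each parental genotype pair by prior × P(type-A child):
  I^A I^A × I^B i: posterior weight 2/3; P(next child type O) = 0.
  I^A i × I^B i: posterior weight 1/3; P(next child type O) = 1/4.
Weighted sum = 1/12.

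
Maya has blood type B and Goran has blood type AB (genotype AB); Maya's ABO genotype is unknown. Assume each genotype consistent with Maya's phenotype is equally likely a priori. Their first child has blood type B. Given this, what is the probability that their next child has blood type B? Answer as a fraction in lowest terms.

1/2

Possible genotypes: Maya ∈ {BB, BO}; Goran ∈ {AB}.
Weight each parental genotype pair by prior × P(type-B child):
  BB × AB: posterior weight 1/2; P(next child type B) = 1/2.
  BO × AB: posterior weight 1/2; P(next child type B) = 1/2.
Weighted sum = 1/2.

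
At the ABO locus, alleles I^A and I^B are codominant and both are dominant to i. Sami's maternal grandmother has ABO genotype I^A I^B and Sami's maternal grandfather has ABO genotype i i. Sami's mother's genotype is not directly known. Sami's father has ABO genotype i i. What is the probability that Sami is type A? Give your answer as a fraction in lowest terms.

Sami's mother's ABO genotype from I^A I^B × i i: 1/2 I^A i, 1/2 I^B i.
Crossing each possibility with the father i i and summing P(type A): 1/2·1/2 + 1/2·0 = 1/4.

1/4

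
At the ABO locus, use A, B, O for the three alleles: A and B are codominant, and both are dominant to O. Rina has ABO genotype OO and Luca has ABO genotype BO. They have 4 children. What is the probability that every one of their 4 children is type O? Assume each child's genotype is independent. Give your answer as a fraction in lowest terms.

ABO cross OO × BO → 1/2 O, 1/2 B.
So P(type O) = 1/2 per child.
All 4 independent: (1/2)^4 = 1/16.

1/16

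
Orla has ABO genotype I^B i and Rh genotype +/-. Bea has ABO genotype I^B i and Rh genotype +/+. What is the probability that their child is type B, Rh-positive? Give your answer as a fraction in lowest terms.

ABO cross I^B i × I^B i → offspring phenotypes: 1/4 O, 3/4 B.
Rh cross +/- × +/+ → 1 Rh+.
Independent loci: P(type B, Rh-positive) = 3/4 × 1 = 3/4.

3/4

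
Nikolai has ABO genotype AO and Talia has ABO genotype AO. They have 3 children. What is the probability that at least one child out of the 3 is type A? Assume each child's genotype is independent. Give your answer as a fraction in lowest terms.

63/64

ABO cross AO × AO → 1/4 O, 3/4 A.
So P(type A) = 3/4 per child.
P(none) = (1/4)^3 = 1/64; P(at least one) = 1 − 1/64 = 63/64.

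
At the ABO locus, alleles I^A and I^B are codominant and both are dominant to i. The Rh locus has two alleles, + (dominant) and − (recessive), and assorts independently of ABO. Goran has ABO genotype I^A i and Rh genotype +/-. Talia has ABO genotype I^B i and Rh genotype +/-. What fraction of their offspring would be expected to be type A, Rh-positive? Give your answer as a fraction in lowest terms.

3/16

ABO cross I^A i × I^B i → offspring phenotypes: 1/4 O, 1/4 A, 1/4 B, 1/4 AB.
Rh cross +/- × +/- → 3/4 Rh+, 1/4 Rh-.
Independent loci: P(type A, Rh-positive) = 1/4 × 3/4 = 3/16.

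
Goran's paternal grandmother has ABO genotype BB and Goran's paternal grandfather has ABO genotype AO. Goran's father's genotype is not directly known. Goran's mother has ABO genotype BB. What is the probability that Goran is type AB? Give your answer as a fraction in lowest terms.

Goran's father's ABO genotype from BB × AO: 1/2 AB, 1/2 BO.
Crossing each possibility with the mother BB and summing P(type AB): 1/2·1/2 + 1/2·0 = 1/4.

1/4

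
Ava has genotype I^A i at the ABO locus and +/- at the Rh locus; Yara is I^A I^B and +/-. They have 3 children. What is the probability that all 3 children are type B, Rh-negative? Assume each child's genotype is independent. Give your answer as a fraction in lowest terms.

1/4096

ABO cross I^A i × I^A I^B → 1/2 A, 1/4 B, 1/4 AB.
Rh cross +/- × +/- → 3/4 Rh+, 1/4 Rh-; so P(type B, Rh-negative) = 1/4 × 1/4 = 1/16 per child.
All 3 independent: (1/16)^3 = 1/4096.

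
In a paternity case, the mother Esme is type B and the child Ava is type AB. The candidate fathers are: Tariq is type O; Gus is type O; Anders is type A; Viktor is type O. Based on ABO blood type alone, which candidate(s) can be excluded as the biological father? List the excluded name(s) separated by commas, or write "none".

A candidate is excluded only if no genotype consistent with his phenotype could produce a type AB child with a type B mother.
Tariq (type O): no genotype consistent with that phenotype can produce a type-AB child with a type-B mother.
Gus (type O): no genotype consistent with that phenotype can produce a type-AB child with a type-B mother.
Viktor (type O): no genotype consistent with that phenotype can produce a type-AB child with a type-B mother.

Tariq, Gus, Viktor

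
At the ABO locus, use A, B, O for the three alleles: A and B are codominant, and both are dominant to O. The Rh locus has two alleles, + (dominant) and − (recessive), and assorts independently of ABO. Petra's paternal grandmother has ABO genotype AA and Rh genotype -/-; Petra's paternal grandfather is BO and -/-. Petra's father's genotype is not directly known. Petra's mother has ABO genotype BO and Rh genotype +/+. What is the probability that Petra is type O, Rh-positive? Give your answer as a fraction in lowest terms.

Petra's father's ABO genotype from AA × BO: 1/2 AB, 1/2 AO.
Crossing each possibility with the mother BO and summing P(type O): 1/2·0 + 1/2·1/4 = 1/8.
Similarly for Rh via the father's Rh distribution: P(Rh+) = 1.
Independent loci: 1/8 × 1 = 1/8.

1/8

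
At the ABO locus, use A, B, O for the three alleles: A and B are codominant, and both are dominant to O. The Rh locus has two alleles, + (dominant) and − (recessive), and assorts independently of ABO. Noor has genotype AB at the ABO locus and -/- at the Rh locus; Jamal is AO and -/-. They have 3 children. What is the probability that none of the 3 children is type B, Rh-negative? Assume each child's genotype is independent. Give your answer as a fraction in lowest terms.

27/64

ABO cross AB × AO → 1/2 A, 1/4 B, 1/4 AB.
Rh cross -/- × -/- → 1 Rh-; so P(type B, Rh-negative) = 1/4 × 1 = 1/4 per child.
P(not type B, Rh-negative) = 3/4 for one child; (3/4)^3 = 27/64.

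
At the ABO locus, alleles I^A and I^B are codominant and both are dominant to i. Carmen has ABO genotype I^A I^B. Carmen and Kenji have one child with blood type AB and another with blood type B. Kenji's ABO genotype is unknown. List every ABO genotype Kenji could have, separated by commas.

I^A I^B, I^A i, I^B I^B, I^B i

For each candidate genotype of Kenji, check whether crossing it with I^A I^B can produce every observed child phenotype.
  I^A I^A → possible child types {A, AB} ✗
  I^A I^B → possible child types {A, B, AB} ✓
  I^A i → possible child types {A, B, AB} ✓
  I^B I^B → possible child types {B, AB} ✓
  I^B i → possible child types {A, B, AB} ✓
  i i → possible child types {A, B} ✗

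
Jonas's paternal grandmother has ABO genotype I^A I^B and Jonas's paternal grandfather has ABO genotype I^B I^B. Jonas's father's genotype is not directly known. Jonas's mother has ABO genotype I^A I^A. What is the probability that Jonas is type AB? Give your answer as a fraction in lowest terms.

Jonas's father's ABO genotype from I^A I^B × I^B I^B: 1/2 I^A I^B, 1/2 I^B I^B.
Crossing each possibility with the mother I^A I^A and summing P(type AB): 1/2·1/2 + 1/2·1 = 3/4.

3/4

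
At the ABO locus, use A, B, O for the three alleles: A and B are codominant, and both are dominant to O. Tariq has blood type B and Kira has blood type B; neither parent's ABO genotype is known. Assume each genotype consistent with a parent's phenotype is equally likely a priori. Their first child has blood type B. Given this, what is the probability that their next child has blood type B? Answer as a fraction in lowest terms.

Possible genotypes: Tariq ∈ {BB, BO}; Kira ∈ {BB, BO}.
Weight each parental genotype pair by prior × P(type-B child):
  BB × BB: posterior weight 4/15; P(next child type B) = 1.
  BB × BO: posterior weight 4/15; P(next child type B) = 1.
  BO × BB: posterior weight 4/15; P(next child type B) = 1.
  BO × BO: posterior weight 1/5; P(next child type B) = 3/4.
Weighted sum = 19/20.

19/20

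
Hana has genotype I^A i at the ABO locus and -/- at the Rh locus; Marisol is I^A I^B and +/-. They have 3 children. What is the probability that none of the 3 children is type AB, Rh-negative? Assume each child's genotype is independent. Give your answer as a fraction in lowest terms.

343/512

ABO cross I^A i × I^A I^B → 1/2 A, 1/4 B, 1/4 AB.
Rh cross -/- × +/- → 1/2 Rh+, 1/2 Rh-; so P(type AB, Rh-negative) = 1/4 × 1/2 = 1/8 per child.
P(not type AB, Rh-negative) = 7/8 for one child; (7/8)^3 = 343/512.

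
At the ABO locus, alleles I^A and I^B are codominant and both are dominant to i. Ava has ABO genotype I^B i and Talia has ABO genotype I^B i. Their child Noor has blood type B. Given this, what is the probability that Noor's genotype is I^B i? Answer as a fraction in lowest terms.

2/3

Cross I^B i × I^B i → 1/4 I^B I^B, 1/2 I^B i, 1/4 i i.
Type-B genotypes among offspring: I^B I^B (1/4), I^B i (1/2); total 3/4.
P(I^B i | type B) = (1/2) / (3/4) = 2/3.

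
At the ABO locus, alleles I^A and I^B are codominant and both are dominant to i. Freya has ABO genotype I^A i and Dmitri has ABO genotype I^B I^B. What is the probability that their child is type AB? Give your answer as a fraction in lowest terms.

1/2

ABO cross I^A i × I^B I^B → offspring phenotypes: 1/2 B, 1/2 AB.
So P(type AB) = 1/2.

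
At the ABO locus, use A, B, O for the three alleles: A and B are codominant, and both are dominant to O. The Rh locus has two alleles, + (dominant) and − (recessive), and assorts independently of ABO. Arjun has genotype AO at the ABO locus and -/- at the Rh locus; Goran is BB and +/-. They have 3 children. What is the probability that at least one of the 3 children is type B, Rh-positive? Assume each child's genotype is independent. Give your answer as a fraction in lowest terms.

37/64

ABO cross AO × BB → 1/2 B, 1/2 AB.
Rh cross -/- × +/- → 1/2 Rh+, 1/2 Rh-; so P(type B, Rh-positive) = 1/2 × 1/2 = 1/4 per child.
P(none) = (3/4)^3 = 27/64; P(at least one) = 1 − 27/64 = 37/64.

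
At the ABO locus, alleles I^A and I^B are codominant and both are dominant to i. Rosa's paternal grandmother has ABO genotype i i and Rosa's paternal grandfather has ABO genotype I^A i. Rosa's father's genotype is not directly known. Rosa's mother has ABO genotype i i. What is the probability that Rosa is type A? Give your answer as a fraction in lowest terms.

1/4

Rosa's father's ABO genotype from i i × I^A i: 1/2 I^A i, 1/2 i i.
Crossing each possibility with the mother i i and summing P(type A): 1/2·1/2 + 1/2·0 = 1/4.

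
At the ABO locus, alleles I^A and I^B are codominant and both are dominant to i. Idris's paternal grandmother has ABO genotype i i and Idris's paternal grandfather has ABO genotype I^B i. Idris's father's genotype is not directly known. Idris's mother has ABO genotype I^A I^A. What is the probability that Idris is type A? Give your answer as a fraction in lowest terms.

3/4

Idris's father's ABO genotype from i i × I^B i: 1/2 I^B i, 1/2 i i.
Crossing each possibility with the mother I^A I^A and summing P(type A): 1/2·1/2 + 1/2·1 = 3/4.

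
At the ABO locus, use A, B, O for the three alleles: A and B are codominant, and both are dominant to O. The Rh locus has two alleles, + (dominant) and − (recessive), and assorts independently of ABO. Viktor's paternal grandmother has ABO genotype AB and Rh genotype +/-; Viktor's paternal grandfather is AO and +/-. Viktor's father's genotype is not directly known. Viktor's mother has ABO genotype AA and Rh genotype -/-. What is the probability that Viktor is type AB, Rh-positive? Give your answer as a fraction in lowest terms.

1/8

Viktor's father's ABO genotype from AB × AO: 1/4 AA, 1/4 AB, 1/4 AO, 1/4 BO.
Crossing each possibility with the mother AA and summing P(type AB): 1/4·0 + 1/4·1/2 + 1/4·0 + 1/4·1/2 = 1/4.
Similarly for Rh via the father's Rh distribution: P(Rh+) = 1/2.
Independent loci: 1/4 × 1/2 = 1/8.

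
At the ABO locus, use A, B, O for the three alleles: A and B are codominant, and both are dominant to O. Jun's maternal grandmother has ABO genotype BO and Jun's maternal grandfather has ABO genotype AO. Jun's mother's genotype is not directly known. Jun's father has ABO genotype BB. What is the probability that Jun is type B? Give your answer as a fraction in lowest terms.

Jun's mother's ABO genotype from BO × AO: 1/4 AB, 1/4 AO, 1/4 BO, 1/4 OO.
Crossing each possibility with the father BB and summing P(type B): 1/4·1/2 + 1/4·1/2 + 1/4·1 + 1/4·1 = 3/4.

3/4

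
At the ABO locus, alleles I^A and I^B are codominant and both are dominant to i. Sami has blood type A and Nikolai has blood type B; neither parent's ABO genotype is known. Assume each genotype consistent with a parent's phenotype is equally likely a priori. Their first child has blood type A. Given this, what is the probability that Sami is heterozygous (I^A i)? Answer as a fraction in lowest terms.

1/3

Possible genotypes: Sami ∈ {I^A I^A, I^A i}; Nikolai ∈ {I^B I^B, I^B i}.
Weight each parental genotype pair by prior × P(type-A child):
  I^A I^A × I^B i: posterior weight 2/3.
  I^A i × I^B i: posterior weight 1/3.
Sum the posterior weight over pairs where Sami is I^A i: 1/3.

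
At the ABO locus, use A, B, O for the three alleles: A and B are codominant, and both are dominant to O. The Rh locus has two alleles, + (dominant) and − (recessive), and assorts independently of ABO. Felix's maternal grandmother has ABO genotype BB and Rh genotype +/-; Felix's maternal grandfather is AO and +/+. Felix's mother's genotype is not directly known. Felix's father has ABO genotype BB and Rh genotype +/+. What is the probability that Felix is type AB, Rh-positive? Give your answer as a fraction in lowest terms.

Felix's mother's ABO genotype from BB × AO: 1/2 AB, 1/2 BO.
Crossing each possibility with the father BB and summing P(type AB): 1/2·1/2 + 1/2·0 = 1/4.
Similarly for Rh via the mother's Rh distribution: P(Rh+) = 1.
Independent loci: 1/4 × 1 = 1/4.

1/4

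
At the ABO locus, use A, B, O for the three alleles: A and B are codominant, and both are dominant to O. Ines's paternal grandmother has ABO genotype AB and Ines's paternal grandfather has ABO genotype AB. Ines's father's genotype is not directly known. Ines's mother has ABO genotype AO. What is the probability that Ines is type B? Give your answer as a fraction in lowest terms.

Ines's father's ABO genotype from AB × AB: 1/4 AA, 1/2 AB, 1/4 BB.
Crossing each possibility with the mother AO and summing P(type B): 1/4·0 + 1/2·1/4 + 1/4·1/2 = 1/4.

1/4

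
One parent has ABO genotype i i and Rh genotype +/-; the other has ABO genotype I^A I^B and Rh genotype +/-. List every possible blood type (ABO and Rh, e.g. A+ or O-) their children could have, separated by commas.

A+, A-, B+, B-

Gametes from i i × I^A I^B give offspring ABO genotypes I^A i, I^B i, i.e. phenotypes A, B.
Rh cross +/- × +/- → phenotypes Rh+, Rh-.
Combining independently: A+, A-, B+, B-.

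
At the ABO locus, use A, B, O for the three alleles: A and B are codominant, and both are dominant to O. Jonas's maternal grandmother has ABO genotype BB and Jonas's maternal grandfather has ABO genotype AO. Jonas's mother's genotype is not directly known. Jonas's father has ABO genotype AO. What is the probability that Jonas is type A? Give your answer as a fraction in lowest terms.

Jonas's mother's ABO genotype from BB × AO: 1/2 AB, 1/2 BO.
Crossing each possibility with the father AO and summing P(type A): 1/2·1/2 + 1/2·1/4 = 3/8.

3/8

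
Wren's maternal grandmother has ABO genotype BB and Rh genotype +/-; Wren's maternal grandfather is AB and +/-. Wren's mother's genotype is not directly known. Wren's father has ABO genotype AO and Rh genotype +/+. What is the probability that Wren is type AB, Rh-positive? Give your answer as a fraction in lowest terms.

Wren's mother's ABO genotype from BB × AB: 1/2 AB, 1/2 BB.
Crossing each possibility with the father AO and summing P(type AB): 1/2·1/4 + 1/2·1/2 = 3/8.
Similarly for Rh via the mother's Rh distribution: P(Rh+) = 1.
Independent loci: 3/8 × 1 = 3/8.

3/8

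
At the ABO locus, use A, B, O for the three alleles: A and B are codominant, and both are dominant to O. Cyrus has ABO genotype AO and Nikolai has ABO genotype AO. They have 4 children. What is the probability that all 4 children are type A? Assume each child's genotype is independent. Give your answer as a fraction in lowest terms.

81/256

ABO cross AO × AO → 1/4 O, 3/4 A.
So P(type A) = 3/4 per child.
All 4 independent: (3/4)^4 = 81/256.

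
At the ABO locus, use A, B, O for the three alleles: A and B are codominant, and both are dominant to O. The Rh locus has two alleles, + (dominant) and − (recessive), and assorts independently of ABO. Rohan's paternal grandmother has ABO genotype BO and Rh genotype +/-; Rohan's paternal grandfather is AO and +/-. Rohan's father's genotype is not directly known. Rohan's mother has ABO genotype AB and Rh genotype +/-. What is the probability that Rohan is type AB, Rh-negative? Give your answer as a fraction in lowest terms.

Rohan's father's ABO genotype from BO × AO: 1/4 AB, 1/4 AO, 1/4 BO, 1/4 OO.
Crossing each possibility with the mother AB and summing P(type AB): 1/4·1/2 + 1/4·1/4 + 1/4·1/4 + 1/4·0 = 1/4.
Similarly for Rh via the father's Rh distribution: P(Rh-) = 1/4.
Independent loci: 1/4 × 1/4 = 1/16.

1/16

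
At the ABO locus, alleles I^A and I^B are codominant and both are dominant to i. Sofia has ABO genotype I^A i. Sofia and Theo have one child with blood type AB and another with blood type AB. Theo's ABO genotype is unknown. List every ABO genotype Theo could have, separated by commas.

I^A I^B, I^B I^B, I^B i

For each candidate genotype of Theo, check whether crossing it with I^A i can produce every observed child phenotype.
  I^A I^A → possible child types {A} ✗
  I^A I^B → possible child types {A, B, AB} ✓
  I^A i → possible child types {O, A} ✗
  I^B I^B → possible child types {B, AB} ✓
  I^B i → possible child types {O, A, B, AB} ✓
  i i → possible child types {O, A} ✗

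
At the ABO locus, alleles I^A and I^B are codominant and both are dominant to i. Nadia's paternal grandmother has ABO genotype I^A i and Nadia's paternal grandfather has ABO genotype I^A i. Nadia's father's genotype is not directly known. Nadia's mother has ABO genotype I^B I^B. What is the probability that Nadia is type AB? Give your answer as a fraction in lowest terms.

Nadia's father's ABO genotype from I^A i × I^A i: 1/4 I^A I^A, 1/2 I^A i, 1/4 i i.
Crossing each possibility with the mother I^B I^B and summing P(type AB): 1/4·1 + 1/2·1/2 + 1/4·0 = 1/2.

1/2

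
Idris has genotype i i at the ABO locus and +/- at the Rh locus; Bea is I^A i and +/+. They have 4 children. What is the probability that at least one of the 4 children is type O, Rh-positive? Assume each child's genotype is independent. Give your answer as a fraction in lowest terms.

ABO cross i i × I^A i → 1/2 O, 1/2 A.
Rh cross +/- × +/+ → 1 Rh+; so P(type O, Rh-positive) = 1/2 × 1 = 1/2 per child.
P(none) = (1/2)^4 = 1/16; P(at least one) = 1 − 1/16 = 15/16.

15/16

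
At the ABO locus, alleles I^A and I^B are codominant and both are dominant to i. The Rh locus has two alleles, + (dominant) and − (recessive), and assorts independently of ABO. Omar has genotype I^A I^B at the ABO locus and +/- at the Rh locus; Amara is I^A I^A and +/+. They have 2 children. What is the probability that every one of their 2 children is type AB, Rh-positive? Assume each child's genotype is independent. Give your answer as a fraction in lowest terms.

ABO cross I^A I^B × I^A I^A → 1/2 A, 1/2 AB.
Rh cross +/- × +/+ → 1 Rh+; so P(type AB, Rh-positive) = 1/2 × 1 = 1/2 per child.
All 2 independent: (1/2)^2 = 1/4.

1/4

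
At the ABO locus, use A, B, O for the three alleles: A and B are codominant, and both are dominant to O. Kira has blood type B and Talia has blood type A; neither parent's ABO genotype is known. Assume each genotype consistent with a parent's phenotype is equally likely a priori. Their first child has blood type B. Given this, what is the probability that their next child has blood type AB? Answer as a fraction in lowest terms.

Possible genotypes: Kira ∈ {BB, BO}; Talia ∈ {AA, AO}.
Weight each parental genotype pair by prior × P(type-B child):
  BB × AO: posterior weight 2/3; P(next child type AB) = 1/2.
  BO × AO: posterior weight 1/3; P(next child type AB) = 1/4.
Weighted sum = 5/12.

5/12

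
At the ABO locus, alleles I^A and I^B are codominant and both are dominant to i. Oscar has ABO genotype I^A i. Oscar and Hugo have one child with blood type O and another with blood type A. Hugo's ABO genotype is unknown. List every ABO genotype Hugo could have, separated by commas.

For each candidate genotype of Hugo, check whether crossing it with I^A i can produce every observed child phenotype.
  I^A I^A → possible child types {A} ✗
  I^A I^B → possible child types {A, B, AB} ✗
  I^A i → possible child types {O, A} ✓
  I^B I^B → possible child types {B, AB} ✗
  I^B i → possible child types {O, A, B, AB} ✓
  i i → possible child types {O, A} ✓

I^A i, I^B i, i i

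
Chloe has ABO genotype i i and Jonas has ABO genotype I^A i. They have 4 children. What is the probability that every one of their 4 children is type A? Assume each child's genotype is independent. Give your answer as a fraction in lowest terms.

ABO cross i i × I^A i → 1/2 O, 1/2 A.
So P(type A) = 1/2 per child.
All 4 independent: (1/2)^4 = 1/16.

1/16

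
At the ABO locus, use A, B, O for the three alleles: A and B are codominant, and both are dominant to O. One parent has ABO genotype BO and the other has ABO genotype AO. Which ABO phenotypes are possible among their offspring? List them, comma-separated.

Gametes from BO × AO give offspring ABO genotypes AB, AO, BO, OO, i.e. phenotypes O, A, B, AB.

O, A, B, AB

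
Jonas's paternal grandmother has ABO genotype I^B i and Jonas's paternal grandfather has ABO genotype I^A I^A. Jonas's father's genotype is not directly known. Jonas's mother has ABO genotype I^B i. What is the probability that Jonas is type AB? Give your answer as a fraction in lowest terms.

1/4

Jonas's father's ABO genotype from I^B i × I^A I^A: 1/2 I^A I^B, 1/2 I^A i.
Crossing each possibility with the mother I^B i and summing P(type AB): 1/2·1/4 + 1/2·1/4 = 1/4.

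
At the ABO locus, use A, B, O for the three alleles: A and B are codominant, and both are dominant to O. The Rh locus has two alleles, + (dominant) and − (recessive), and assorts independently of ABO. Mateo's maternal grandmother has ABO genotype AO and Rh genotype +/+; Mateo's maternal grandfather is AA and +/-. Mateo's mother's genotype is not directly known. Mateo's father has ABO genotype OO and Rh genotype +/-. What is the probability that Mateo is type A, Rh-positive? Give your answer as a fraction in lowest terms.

21/32

Mateo's mother's ABO genotype from AO × AA: 1/2 AA, 1/2 AO.
Crossing each possibility with the father OO and summing P(type A): 1/2·1 + 1/2·1/2 = 3/4.
Similarly for Rh via the mother's Rh distribution: P(Rh+) = 7/8.
Independent loci: 3/4 × 7/8 = 21/32.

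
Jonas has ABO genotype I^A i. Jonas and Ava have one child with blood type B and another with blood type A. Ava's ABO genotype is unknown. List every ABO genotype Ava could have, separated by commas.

For each candidate genotype of Ava, check whether crossing it with I^A i can produce every observed child phenotype.
  I^A I^A → possible child types {A} ✗
  I^A I^B → possible child types {A, B, AB} ✓
  I^A i → possible child types {O, A} ✗
  I^B I^B → possible child types {B, AB} ✗
  I^B i → possible child types {O, A, B, AB} ✓
  i i → possible child types {O, A} ✗

I^A I^B, I^B i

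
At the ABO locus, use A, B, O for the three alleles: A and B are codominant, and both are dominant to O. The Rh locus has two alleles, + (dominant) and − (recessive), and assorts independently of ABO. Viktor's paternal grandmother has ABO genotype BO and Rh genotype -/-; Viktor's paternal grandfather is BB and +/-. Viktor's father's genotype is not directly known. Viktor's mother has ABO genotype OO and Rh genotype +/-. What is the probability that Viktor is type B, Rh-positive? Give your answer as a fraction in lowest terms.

15/32

Viktor's father's ABO genotype from BO × BB: 1/2 BB, 1/2 BO.
Crossing each possibility with the mother OO and summing P(type B): 1/2·1 + 1/2·1/2 = 3/4.
Similarly for Rh via the father's Rh distribution: P(Rh+) = 5/8.
Independent loci: 3/4 × 5/8 = 15/32.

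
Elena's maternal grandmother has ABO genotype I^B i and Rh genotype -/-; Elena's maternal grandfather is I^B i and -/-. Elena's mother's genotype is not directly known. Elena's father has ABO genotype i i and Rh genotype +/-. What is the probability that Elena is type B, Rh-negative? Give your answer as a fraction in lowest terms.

1/4

Elena's mother's ABO genotype from I^B i × I^B i: 1/4 I^B I^B, 1/2 I^B i, 1/4 i i.
Crossing each possibility with the father i i and summing P(type B): 1/4·1 + 1/2·1/2 + 1/4·0 = 1/2.
Similarly for Rh via the mother's Rh distribution: P(Rh-) = 1/2.
Independent loci: 1/2 × 1/2 = 1/4.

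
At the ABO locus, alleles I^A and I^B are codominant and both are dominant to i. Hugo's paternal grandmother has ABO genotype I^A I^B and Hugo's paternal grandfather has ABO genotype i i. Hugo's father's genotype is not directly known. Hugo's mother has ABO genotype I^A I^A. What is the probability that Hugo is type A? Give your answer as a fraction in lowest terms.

3/4

Hugo's father's ABO genotype from I^A I^B × i i: 1/2 I^A i, 1/2 I^B i.
Crossing each possibility with the mother I^A I^A and summing P(type A): 1/2·1 + 1/2·1/2 = 3/4.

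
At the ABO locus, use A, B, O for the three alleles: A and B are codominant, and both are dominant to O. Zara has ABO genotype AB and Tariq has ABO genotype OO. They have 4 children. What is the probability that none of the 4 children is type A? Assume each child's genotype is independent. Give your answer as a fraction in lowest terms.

1/16

ABO cross AB × OO → 1/2 A, 1/2 B.
So P(type A) = 1/2 per child.
P(not type A) = 1/2 for one child; (1/2)^4 = 1/16.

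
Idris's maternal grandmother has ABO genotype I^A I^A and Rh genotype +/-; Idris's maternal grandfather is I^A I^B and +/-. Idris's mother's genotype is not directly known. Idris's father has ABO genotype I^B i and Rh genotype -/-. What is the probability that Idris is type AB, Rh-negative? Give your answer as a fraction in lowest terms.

3/16

Idris's mother's ABO genotype from I^A I^A × I^A I^B: 1/2 I^A I^A, 1/2 I^A I^B.
Crossing each possibility with the father I^B i and summing P(type AB): 1/2·1/2 + 1/2·1/4 = 3/8.
Similarly for Rh via the mother's Rh distribution: P(Rh-) = 1/2.
Independent loci: 3/8 × 1/2 = 3/16.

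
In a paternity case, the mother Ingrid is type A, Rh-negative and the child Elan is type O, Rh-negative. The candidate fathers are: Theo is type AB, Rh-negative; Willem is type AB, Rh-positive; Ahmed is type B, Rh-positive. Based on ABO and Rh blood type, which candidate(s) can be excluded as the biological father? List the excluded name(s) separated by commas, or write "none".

Theo, Willem

A candidate is excluded only if no genotype consistent with his phenotype could produce a type O, Rh-negative child with a type A, Rh-negative mother.
Theo (type AB, Rh-): no genotype consistent with that phenotype can produce a type-O Rh- child with a type-A mother.
Willem (type AB, Rh+): no genotype consistent with that phenotype can produce a type-O Rh- child with a type-A mother.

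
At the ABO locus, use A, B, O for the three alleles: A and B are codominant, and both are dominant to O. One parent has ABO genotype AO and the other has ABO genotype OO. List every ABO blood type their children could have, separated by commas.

O, A

Gametes from AO × OO give offspring ABO genotypes AO, OO, i.e. phenotypes O, A.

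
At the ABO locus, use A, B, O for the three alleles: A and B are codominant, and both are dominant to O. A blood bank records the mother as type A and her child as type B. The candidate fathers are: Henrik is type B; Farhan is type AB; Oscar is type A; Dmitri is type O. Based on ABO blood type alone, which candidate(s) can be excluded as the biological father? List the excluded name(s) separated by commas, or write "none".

Oscar, Dmitri

A candidate is excluded only if no genotype consistent with his phenotype could produce a type B child with a type A mother.
Oscar (type A): no genotype consistent with that phenotype can produce a type-B child with a type-A mother.
Dmitri (type O): no genotype consistent with that phenotype can produce a type-B child with a type-A mother.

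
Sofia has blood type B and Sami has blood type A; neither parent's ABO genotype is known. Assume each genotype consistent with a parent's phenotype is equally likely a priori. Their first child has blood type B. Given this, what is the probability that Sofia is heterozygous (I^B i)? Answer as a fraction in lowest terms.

Possible genotypes: Sofia ∈ {I^B I^B, I^B i}; Sami ∈ {I^A I^A, I^A i}.
Weight each parental genotype pair by prior × P(type-B child):
  I^B I^B × I^A i: posterior weight 2/3.
  I^B i × I^A i: posterior weight 1/3.
Sum the posterior weight over pairs where Sofia is I^B i: 1/3.

1/3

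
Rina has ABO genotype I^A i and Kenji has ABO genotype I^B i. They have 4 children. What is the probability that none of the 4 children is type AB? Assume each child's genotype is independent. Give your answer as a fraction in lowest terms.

81/256

ABO cross I^A i × I^B i → 1/4 O, 1/4 A, 1/4 B, 1/4 AB.
So P(type AB) = 1/4 per child.
P(not type AB) = 3/4 for one child; (3/4)^4 = 81/256.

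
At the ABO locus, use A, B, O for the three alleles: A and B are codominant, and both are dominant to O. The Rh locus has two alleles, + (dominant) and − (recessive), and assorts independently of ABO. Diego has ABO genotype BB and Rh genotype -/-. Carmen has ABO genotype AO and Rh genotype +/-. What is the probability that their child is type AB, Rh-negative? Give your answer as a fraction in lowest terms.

ABO cross BB × AO → offspring phenotypes: 1/2 B, 1/2 AB.
Rh cross -/- × +/- → 1/2 Rh+, 1/2 Rh-.
Independent loci: P(type AB, Rh-negative) = 1/2 × 1/2 = 1/4.

1/4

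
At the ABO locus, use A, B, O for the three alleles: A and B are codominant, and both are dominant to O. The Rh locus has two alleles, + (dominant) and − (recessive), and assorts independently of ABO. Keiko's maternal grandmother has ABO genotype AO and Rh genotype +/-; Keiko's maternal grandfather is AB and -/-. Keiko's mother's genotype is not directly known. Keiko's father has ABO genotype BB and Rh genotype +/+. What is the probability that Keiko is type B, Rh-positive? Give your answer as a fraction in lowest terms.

1/2

Keiko's mother's ABO genotype from AO × AB: 1/4 AA, 1/4 AB, 1/4 AO, 1/4 BO.
Crossing each possibility with the father BB and summing P(type B): 1/4·0 + 1/4·1/2 + 1/4·1/2 + 1/4·1 = 1/2.
Similarly for Rh via the mother's Rh distribution: P(Rh+) = 1.
Independent loci: 1/2 × 1 = 1/2.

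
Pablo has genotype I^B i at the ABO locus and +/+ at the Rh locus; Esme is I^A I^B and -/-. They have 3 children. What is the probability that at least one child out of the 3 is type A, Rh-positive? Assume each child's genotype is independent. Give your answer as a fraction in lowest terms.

ABO cross I^B i × I^A I^B → 1/4 A, 1/2 B, 1/4 AB.
Rh cross +/+ × -/- → 1 Rh+; so P(type A, Rh-positive) = 1/4 × 1 = 1/4 per child.
P(none) = (3/4)^3 = 27/64; P(at least one) = 1 − 27/64 = 37/64.

37/64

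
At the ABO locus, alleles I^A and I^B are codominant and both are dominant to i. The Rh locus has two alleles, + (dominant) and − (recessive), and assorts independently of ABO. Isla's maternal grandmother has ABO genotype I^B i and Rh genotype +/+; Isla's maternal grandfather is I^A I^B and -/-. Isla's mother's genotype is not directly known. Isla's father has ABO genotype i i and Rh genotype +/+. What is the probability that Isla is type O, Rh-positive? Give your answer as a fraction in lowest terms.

1/4

Isla's mother's ABO genotype from I^B i × I^A I^B: 1/4 I^A I^B, 1/4 I^A i, 1/4 I^B I^B, 1/4 I^B i.
Crossing each possibility with the father i i and summing P(type O): 1/4·0 + 1/4·1/2 + 1/4·0 + 1/4·1/2 = 1/4.
Similarly for Rh via the mother's Rh distribution: P(Rh+) = 1.
Independent loci: 1/4 × 1 = 1/4.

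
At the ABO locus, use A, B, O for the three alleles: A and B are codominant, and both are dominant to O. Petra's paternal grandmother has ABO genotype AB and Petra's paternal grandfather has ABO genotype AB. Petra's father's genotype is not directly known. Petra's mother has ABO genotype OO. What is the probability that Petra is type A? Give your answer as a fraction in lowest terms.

Petra's father's ABO genotype from AB × AB: 1/4 AA, 1/2 AB, 1/4 BB.
Crossing each possibility with the mother OO and summing P(type A): 1/4·1 + 1/2·1/2 + 1/4·0 = 1/2.

1/2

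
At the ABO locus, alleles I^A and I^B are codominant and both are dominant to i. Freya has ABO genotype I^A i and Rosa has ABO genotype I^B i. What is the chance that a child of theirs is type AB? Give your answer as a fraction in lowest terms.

ABO cross I^A i × I^B i → offspring phenotypes: 1/4 O, 1/4 A, 1/4 B, 1/4 AB.
So P(type AB) = 1/4.

1/4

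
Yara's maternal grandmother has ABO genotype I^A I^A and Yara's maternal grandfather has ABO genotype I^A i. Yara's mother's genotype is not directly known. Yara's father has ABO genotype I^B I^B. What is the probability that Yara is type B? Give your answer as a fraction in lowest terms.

Yara's mother's ABO genotype from I^A I^A × I^A i: 1/2 I^A I^A, 1/2 I^A i.
Crossing each possibility with the father I^B I^B and summing P(type B): 1/2·0 + 1/2·1/2 = 1/4.

1/4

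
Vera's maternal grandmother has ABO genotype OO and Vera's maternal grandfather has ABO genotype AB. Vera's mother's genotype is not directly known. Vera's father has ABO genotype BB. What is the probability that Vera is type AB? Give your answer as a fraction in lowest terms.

Vera's mother's ABO genotype from OO × AB: 1/2 AO, 1/2 BO.
Crossing each possibility with the father BB and summing P(type AB): 1/2·1/2 + 1/2·0 = 1/4.

1/4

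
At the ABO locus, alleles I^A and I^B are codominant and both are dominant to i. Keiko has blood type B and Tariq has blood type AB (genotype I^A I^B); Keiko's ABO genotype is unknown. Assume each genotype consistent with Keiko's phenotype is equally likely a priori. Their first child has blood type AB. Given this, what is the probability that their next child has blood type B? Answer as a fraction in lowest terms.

Possible genotypes: Keiko ∈ {I^B I^B, I^B i}; Tariq ∈ {I^A I^B}.
Weight each parental genotype pair by prior × P(type-AB child):
  I^B I^B × I^A I^B: posterior weight 2/3; P(next child type B) = 1/2.
  I^B i × I^A I^B: posterior weight 1/3; P(next child type B) = 1/2.
Weighted sum = 1/2.

1/2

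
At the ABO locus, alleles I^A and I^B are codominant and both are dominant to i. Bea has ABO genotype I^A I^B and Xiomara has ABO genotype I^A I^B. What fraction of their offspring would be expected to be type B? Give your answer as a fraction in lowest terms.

ABO cross I^A I^B × I^A I^B → offspring phenotypes: 1/4 A, 1/4 B, 1/2 AB.
So P(type B) = 1/4.

1/4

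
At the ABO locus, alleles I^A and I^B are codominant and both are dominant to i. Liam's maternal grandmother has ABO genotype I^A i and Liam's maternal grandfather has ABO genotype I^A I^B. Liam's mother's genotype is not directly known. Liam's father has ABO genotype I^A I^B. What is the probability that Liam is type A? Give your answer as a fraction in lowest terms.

3/8

Liam's mother's ABO genotype from I^A i × I^A I^B: 1/4 I^A I^A, 1/4 I^A I^B, 1/4 I^A i, 1/4 I^B i.
Crossing each possibility with the father I^A I^B and summing P(type A): 1/4·1/2 + 1/4·1/4 + 1/4·1/2 + 1/4·1/4 = 3/8.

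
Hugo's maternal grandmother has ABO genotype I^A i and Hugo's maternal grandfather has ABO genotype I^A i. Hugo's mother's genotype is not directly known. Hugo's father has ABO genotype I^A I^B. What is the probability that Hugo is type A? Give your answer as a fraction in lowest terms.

Hugo's mother's ABO genotype from I^A i × I^A i: 1/4 I^A I^A, 1/2 I^A i, 1/4 i i.
Crossing each possibility with the father I^A I^B and summing P(type A): 1/4·1/2 + 1/2·1/2 + 1/4·1/2 = 1/2.

1/2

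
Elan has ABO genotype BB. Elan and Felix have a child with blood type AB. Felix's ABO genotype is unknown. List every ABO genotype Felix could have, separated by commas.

AA, AB, AO

For each candidate genotype of Felix, check whether crossing it with BB can produce every observed child phenotype.
  AA → possible child types {AB} ✓
  AB → possible child types {B, AB} ✓
  AO → possible child types {B, AB} ✓
  BB → possible child types {B} ✗
  BO → possible child types {B} ✗
  OO → possible child types {B} ✗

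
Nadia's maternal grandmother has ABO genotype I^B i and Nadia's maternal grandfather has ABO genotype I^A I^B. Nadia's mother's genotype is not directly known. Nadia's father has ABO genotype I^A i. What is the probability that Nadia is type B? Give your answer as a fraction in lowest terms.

Nadia's mother's ABO genotype from I^B i × I^A I^B: 1/4 I^A I^B, 1/4 I^A i, 1/4 I^B I^B, 1/4 I^B i.
Crossing each possibility with the father I^A i and summing P(type B): 1/4·1/4 + 1/4·0 + 1/4·1/2 + 1/4·1/4 = 1/4.

1/4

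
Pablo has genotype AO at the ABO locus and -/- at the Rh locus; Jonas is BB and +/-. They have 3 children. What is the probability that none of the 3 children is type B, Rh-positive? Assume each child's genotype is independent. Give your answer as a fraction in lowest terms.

27/64

ABO cross AO × BB → 1/2 B, 1/2 AB.
Rh cross -/- × +/- → 1/2 Rh+, 1/2 Rh-; so P(type B, Rh-positive) = 1/2 × 1/2 = 1/4 per child.
P(not type B, Rh-positive) = 3/4 for one child; (3/4)^3 = 27/64.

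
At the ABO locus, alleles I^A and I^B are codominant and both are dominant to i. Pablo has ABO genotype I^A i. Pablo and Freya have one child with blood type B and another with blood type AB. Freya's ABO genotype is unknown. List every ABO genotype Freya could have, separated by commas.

For each candidate genotype of Freya, check whether crossing it with I^A i can produce every observed child phenotype.
  I^A I^A → possible child types {A} ✗
  I^A I^B → possible child types {A, B, AB} ✓
  I^A i → possible child types {O, A} ✗
  I^B I^B → possible child types {B, AB} ✓
  I^B i → possible child types {O, A, B, AB} ✓
  i i → possible child types {O, A} ✗

I^A I^B, I^B I^B, I^B i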